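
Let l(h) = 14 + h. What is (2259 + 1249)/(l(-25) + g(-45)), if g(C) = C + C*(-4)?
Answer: 877/31 ≈ 28.290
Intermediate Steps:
g(C) = -3*C (g(C) = C - 4*C = -3*C)
(2259 + 1249)/(l(-25) + g(-45)) = (2259 + 1249)/((14 - 25) - 3*(-45)) = 3508/(-11 + 135) = 3508/124 = 3508*(1/124) = 877/31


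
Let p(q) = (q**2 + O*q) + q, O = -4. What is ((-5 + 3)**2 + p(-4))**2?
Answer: 1024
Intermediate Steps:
p(q) = q**2 - 3*q (p(q) = (q**2 - 4*q) + q = q**2 - 3*q)
((-5 + 3)**2 + p(-4))**2 = ((-5 + 3)**2 - 4*(-3 - 4))**2 = ((-2)**2 - 4*(-7))**2 = (4 + 28)**2 = 32**2 = 1024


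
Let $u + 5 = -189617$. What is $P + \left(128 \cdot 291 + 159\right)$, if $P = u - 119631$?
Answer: $-271846$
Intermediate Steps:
$u = -189622$ ($u = -5 - 189617 = -189622$)
$P = -309253$ ($P = -189622 - 119631 = -309253$)
$P + \left(128 \cdot 291 + 159\right) = -309253 + \left(128 \cdot 291 + 159\right) = -309253 + \left(37248 + 159\right) = -309253 + 37407 = -271846$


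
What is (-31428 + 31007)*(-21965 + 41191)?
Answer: -8094146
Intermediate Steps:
(-31428 + 31007)*(-21965 + 41191) = -421*19226 = -8094146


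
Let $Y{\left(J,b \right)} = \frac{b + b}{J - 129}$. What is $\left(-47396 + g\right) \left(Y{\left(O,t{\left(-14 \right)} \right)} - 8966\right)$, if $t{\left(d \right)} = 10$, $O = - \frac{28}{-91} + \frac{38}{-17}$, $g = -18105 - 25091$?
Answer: $\frac{4700558518592}{5787} \approx 8.1226 \cdot 10^{8}$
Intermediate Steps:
$g = -43196$ ($g = -18105 - 25091 = -43196$)
$O = - \frac{426}{221}$ ($O = \left(-28\right) \left(- \frac{1}{91}\right) + 38 \left(- \frac{1}{17}\right) = \frac{4}{13} - \frac{38}{17} = - \frac{426}{221} \approx -1.9276$)
$Y{\left(J,b \right)} = \frac{2 b}{-129 + J}$
$\left(-47396 + g\right) \left(Y{\left(O,t{\left(-14 \right)} \right)} - 8966\right) = \left(-47396 - 43196\right) \left(2 \cdot 10 \frac{1}{-129 - \frac{426}{221}} - 8966\right) = - 90592 \left(2 \cdot 10 \frac{1}{- \frac{28935}{221}} - 8966\right) = - 90592 \left(2 \cdot 10 \left(- \frac{221}{28935}\right) - 8966\right) = - 90592 \left(- \frac{884}{5787} - 8966\right) = \left(-90592\right) \left(- \frac{51887126}{5787}\right) = \frac{4700558518592}{5787}$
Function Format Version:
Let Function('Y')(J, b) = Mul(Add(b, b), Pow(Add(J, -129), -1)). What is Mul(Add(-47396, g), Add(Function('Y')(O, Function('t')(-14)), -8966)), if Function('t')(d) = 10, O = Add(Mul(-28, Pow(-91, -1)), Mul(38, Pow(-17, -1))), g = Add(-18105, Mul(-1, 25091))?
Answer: Rational(4700558518592, 5787) ≈ 8.1226e+8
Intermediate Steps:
g = -43196 (g = Add(-18105, -25091) = -43196)
O = Rational(-426, 221) (O = Add(Mul(-28, Rational(-1, 91)), Mul(38, Rational(-1, 17))) = Add(Rational(4, 13), Rational(-38, 17)) = Rational(-426, 221) ≈ -1.9276)
Function('Y')(J, b) = Mul(2, b, Pow(Add(-129, J), -1)) (Function('Y')(J, b) = Mul(Mul(2, b), Pow(Add(-129, J), -1)) = Mul(2, b, Pow(Add(-129, J), -1)))
Mul(Add(-47396, g), Add(Function('Y')(O, Function('t')(-14)), -8966)) = Mul(Add(-47396, -43196), Add(Mul(2, 10, Pow(Add(-129, Rational(-426, 221)), -1)), -8966)) = Mul(-90592, Add(Mul(2, 10, Pow(Rational(-28935, 221), -1)), -8966)) = Mul(-90592, Add(Mul(2, 10, Rational(-221, 28935)), -8966)) = Mul(-90592, Add(Rational(-884, 5787), -8966)) = Mul(-90592, Rational(-51887126, 5787)) = Rational(4700558518592, 5787)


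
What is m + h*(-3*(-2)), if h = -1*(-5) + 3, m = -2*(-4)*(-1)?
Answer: 40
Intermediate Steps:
m = -8 (m = 8*(-1) = -8)
h = 8 (h = 5 + 3 = 8)
m + h*(-3*(-2)) = -8 + 8*(-3*(-2)) = -8 + 8*6 = -8 + 48 = 40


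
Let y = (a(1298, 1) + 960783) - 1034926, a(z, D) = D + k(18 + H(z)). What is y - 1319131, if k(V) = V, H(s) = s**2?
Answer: 291549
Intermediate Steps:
a(z, D) = 18 + D + z**2 (a(z, D) = D + (18 + z**2) = 18 + D + z**2)
y = 1610680 (y = ((18 + 1 + 1298**2) + 960783) - 1034926 = ((18 + 1 + 1684804) + 960783) - 1034926 = (1684823 + 960783) - 1034926 = 2645606 - 1034926 = 1610680)
y - 1319131 = 1610680 - 1319131 = 291549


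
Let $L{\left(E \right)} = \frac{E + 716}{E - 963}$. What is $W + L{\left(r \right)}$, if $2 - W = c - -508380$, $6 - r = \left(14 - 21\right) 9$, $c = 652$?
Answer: $- \frac{455073605}{894} \approx -5.0903 \cdot 10^{5}$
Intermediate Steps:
$r = 69$ ($r = 6 - \left(14 - 21\right) 9 = 6 - \left(-7\right) 9 = 6 - -63 = 6 + 63 = 69$)
$W = -509030$ ($W = 2 - \left(652 - -508380\right) = 2 - \left(652 + 508380\right) = 2 - 509032 = -509030$)
$L{\left(E \right)} = \frac{716 + E}{-963 + E}$
$W + L{\left(r \right)} = -509030 + \frac{716 + 69}{-963 + 69} = -509030 + \frac{1}{-894} \cdot 785 = -509030 - \frac{785}{894} = - \frac{455073605}{894}$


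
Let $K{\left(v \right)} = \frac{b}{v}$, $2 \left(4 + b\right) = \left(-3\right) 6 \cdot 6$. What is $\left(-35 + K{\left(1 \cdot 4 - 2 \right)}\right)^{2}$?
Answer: $4096$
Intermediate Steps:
$b = -58$ ($b = -4 + \frac{\left(-3\right) 6 \cdot 6}{2} = -4 + \frac{\left(-18\right) 6}{2} = -4 + \frac{1}{2} \left(-108\right) = -4 - 54 = -58$)
$K{\left(v \right)} = - \frac{58}{v}$
$\left(-35 + K{\left(1 \cdot 4 - 2 \right)}\right)^{2} = \left(-35 - \frac{58}{1 \cdot 4 - 2}\right)^{2} = \left(-35 - \frac{58}{4 - 2}\right)^{2} = \left(-35 - \frac{58}{2}\right)^{2} = \left(-35 - 29\right)^{2} = \left(-64\right)^{2} = 4096$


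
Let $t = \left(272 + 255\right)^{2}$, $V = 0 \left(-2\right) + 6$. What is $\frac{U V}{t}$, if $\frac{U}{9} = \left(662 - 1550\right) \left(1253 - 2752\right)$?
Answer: $\frac{71880048}{277729} \approx 258.81$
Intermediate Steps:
$U = 11980008$ ($U = 9 \left(662 - 1550\right) \left(1253 - 2752\right) = 9 \left(\left(-888\right) \left(-1499\right)\right) = 9 \cdot 1331112 = 11980008$)
$V = 6$ ($V = 0 + 6 = 6$)
$t = 277729$ ($t = 527^{2} = 277729$)
$\frac{U V}{t} = \frac{11980008 \cdot 6}{277729} = 71880048 \cdot \frac{1}{277729} = \frac{71880048}{277729}$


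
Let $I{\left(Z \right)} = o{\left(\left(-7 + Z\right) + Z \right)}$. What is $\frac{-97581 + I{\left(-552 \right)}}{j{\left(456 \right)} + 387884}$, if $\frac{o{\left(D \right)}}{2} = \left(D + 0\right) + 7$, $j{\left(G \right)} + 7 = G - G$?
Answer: $- \frac{99789}{387877} \approx -0.25727$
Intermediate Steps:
$j{\left(G \right)} = -7$ ($j{\left(G \right)} = -7 + \left(G - G\right) = -7 + 0 = -7$)
$o{\left(D \right)} = 14 + 2 D$ ($o{\left(D \right)} = 2 \left(\left(D + 0\right) + 7\right) = 2 \left(D + 7\right) = 2 \left(7 + D\right) = 14 + 2 D$)
$I{\left(Z \right)} = 4 Z$ ($I{\left(Z \right)} = 14 + 2 \left(\left(-7 + Z\right) + Z\right) = 14 + 2 \left(-7 + 2 Z\right) = 14 + \left(-14 + 4 Z\right) = 4 Z$)
$\frac{-97581 + I{\left(-552 \right)}}{j{\left(456 \right)} + 387884} = \frac{-97581 + 4 \left(-552\right)}{-7 + 387884} = \frac{-97581 - 2208}{387877} = \left(-99789\right) \frac{1}{387877} = - \frac{99789}{387877}$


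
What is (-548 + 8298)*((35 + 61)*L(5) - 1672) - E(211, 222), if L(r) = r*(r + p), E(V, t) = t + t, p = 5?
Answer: 24241556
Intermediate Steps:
E(V, t) = 2*t
L(r) = r*(5 + r) (L(r) = r*(r + 5) = r*(5 + r))
(-548 + 8298)*((35 + 61)*L(5) - 1672) - E(211, 222) = (-548 + 8298)*((35 + 61)*(5*(5 + 5)) - 1672) - 2*222 = 7750*(96*(5*10) - 1672) - 1*444 = 7750*(96*50 - 1672) - 444 = 7750*(4800 - 1672) - 444 = 7750*3128 - 444 = 24242000 - 444 = 24241556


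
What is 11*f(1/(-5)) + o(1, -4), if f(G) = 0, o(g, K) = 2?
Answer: 2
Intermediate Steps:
11*f(1/(-5)) + o(1, -4) = 11*0 + 2 = 0 + 2 = 2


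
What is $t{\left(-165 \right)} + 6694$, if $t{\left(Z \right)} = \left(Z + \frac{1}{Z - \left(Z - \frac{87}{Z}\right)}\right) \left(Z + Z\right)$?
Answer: $\frac{1791326}{29} \approx 61770.0$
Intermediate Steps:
$t{\left(Z \right)} = \frac{176 Z^{2}}{87}$ ($t{\left(Z \right)} = \left(Z + \frac{1}{Z - \left(Z - \frac{87}{Z}\right)}\right) 2 Z = \left(Z + \frac{1}{87 \frac{1}{Z}}\right) 2 Z = \left(Z + \frac{Z}{87}\right) 2 Z = \frac{88 Z}{87} \cdot 2 Z = \frac{176 Z^{2}}{87}$)
$t{\left(-165 \right)} + 6694 = \frac{176 \left(-165\right)^{2}}{87} + 6694 = \frac{176}{87} \cdot 27225 + 6694 = \frac{1597200}{29} + 6694 = \frac{1791326}{29}$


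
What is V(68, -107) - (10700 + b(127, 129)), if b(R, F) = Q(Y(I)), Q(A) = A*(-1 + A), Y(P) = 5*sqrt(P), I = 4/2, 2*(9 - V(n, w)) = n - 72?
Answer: -10739 + 5*sqrt(2) ≈ -10732.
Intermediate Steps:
V(n, w) = 45 - n/2 (V(n, w) = 9 - (n - 72)/2 = 9 - (-72 + n)/2 = 9 + (36 - n/2) = 45 - n/2)
I = 2 (I = 4*(1/2) = 2)
b(R, F) = 5*sqrt(2)*(-1 + 5*sqrt(2)) (b(R, F) = (5*sqrt(2))*(-1 + 5*sqrt(2)) = 5*sqrt(2)*(-1 + 5*sqrt(2)))
V(68, -107) - (10700 + b(127, 129)) = (45 - 1/2*68) - (10700 + (50 - 5*sqrt(2))) = (45 - 34) - (10750 - 5*sqrt(2)) = 11 + (-10750 + 5*sqrt(2)) = -10739 + 5*sqrt(2)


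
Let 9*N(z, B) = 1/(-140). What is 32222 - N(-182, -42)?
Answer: 40599721/1260 ≈ 32222.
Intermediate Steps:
N(z, B) = -1/1260 (N(z, B) = (⅑)/(-140) = (⅑)*(-1/140) = -1/1260)
32222 - N(-182, -42) = 32222 - 1*(-1/1260) = 32222 + 1/1260 = 40599721/1260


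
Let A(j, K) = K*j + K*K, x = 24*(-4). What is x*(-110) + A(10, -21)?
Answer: 10791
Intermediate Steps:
x = -96
A(j, K) = K² + K*j (A(j, K) = K*j + K² = K² + K*j)
x*(-110) + A(10, -21) = -96*(-110) - 21*(-21 + 10) = 10560 - 21*(-11) = 10560 + 231 = 10791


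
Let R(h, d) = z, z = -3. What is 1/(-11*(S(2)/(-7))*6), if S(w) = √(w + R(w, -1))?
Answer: -7*I/66 ≈ -0.10606*I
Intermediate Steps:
R(h, d) = -3
S(w) = √(-3 + w) (S(w) = √(w - 3) = √(-3 + w))
1/(-11*(S(2)/(-7))*6) = 1/(-11*(√(-3 + 2)/(-7))*6) = 1/(-11*(√(-1)*(-⅐))*6) = 1/(-11*(I*(-⅐))*6) = 1/(-11*(-I/7)*6) = 1/(-(-11*I/7)*6) = 1/(-(-66)*I/7) = 1/(66*I/7) = -7*I/66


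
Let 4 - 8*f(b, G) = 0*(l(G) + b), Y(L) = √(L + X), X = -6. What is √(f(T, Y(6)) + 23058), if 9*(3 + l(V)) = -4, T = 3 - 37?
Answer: √92234/2 ≈ 151.85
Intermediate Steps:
T = -34
Y(L) = √(-6 + L) (Y(L) = √(L - 6) = √(-6 + L))
l(V) = -31/9 (l(V) = -3 + (⅑)*(-4) = -3 - 4/9 = -31/9)
f(b, G) = ½ (f(b, G) = ½ - 0*(-31/9 + b) = ½ - ⅛*0 = ½ + 0 = ½)
√(f(T, Y(6)) + 23058) = √(½ + 23058) = √(46117/2) = √92234/2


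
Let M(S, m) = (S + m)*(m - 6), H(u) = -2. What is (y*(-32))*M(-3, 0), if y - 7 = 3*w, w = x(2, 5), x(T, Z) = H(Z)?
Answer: -576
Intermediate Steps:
x(T, Z) = -2
w = -2
M(S, m) = (-6 + m)*(S + m) (M(S, m) = (S + m)*(-6 + m) = (-6 + m)*(S + m))
y = 1 (y = 7 + 3*(-2) = 7 - 6 = 1)
(y*(-32))*M(-3, 0) = (1*(-32))*(0² - 6*(-3) - 6*0 - 3*0) = -32*(0 + 18 + 0 + 0) = -32*18 = -576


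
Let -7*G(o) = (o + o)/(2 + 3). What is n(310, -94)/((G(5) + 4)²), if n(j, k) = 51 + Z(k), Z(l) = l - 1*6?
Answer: -2401/676 ≈ -3.5518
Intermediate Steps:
Z(l) = -6 + l (Z(l) = l - 6 = -6 + l)
G(o) = -2*o/35 (G(o) = -(o + o)/(7*(2 + 3)) = -2*o/(7*5) = -2*o/35)
n(j, k) = 45 + k (n(j, k) = 51 + (-6 + k) = 45 + k)
n(310, -94)/((G(5) + 4)²) = (45 - 94)/((-2/35*5 + 4)²) = -49/(-2/7 + 4)² = -49/((26/7)²) = -49/676/49 = -49*49/676 = -2401/676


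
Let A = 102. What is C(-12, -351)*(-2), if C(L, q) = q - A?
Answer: 906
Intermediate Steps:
C(L, q) = -102 + q (C(L, q) = q - 1*102 = q - 102 = -102 + q)
C(-12, -351)*(-2) = (-102 - 351)*(-2) = -453*(-2) = 906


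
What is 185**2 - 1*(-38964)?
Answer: 73189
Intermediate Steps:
185**2 - 1*(-38964) = 34225 + 38964 = 73189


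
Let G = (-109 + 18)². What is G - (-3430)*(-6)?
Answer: -12299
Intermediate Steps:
G = 8281 (G = (-91)² = 8281)
G - (-3430)*(-6) = 8281 - (-3430)*(-6) = 8281 - 1*20580 = 8281 - 20580 = -12299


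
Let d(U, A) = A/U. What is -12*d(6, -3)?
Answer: 6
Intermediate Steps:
-12*d(6, -3) = -(-36)/6 = -12*(-½) = 6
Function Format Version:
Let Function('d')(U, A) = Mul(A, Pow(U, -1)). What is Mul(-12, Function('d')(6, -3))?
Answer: 6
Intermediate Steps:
Mul(-12, Function('d')(6, -3)) = Mul(-12, Mul(-3, Pow(6, -1))) = Mul(-12, Mul(-3, Rational(1, 6))) = Mul(-12, Rational(-1, 2)) = 6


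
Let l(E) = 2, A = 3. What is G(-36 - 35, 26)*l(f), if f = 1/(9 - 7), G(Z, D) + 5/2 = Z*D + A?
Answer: -3691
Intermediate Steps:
G(Z, D) = 1/2 + D*Z (G(Z, D) = -5/2 + (Z*D + 3) = -5/2 + (D*Z + 3) = -5/2 + (3 + D*Z) = 1/2 + D*Z)
f = 1/2 ≈ 0.50000
G(-36 - 35, 26)*l(f) = (1/2 + 26*(-36 - 35))*2 = (1/2 + 26*(-71))*2 = (1/2 - 1846)*2 = -3691/2*2 = -3691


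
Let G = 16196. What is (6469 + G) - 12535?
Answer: 10130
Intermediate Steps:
(6469 + G) - 12535 = (6469 + 16196) - 12535 = 22665 - 12535 = 10130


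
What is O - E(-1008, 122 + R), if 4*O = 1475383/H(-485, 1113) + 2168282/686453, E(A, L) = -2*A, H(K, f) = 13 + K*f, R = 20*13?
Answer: -2987891739634819/1482167351104 ≈ -2015.9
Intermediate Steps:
R = 260
O = 157640190845/1482167351104 (O = (1475383/(13 - 485*1113) + 2168282/686453)/4 = (1475383/(13 - 539805) + 2168282*(1/686453))/4 = (1475383/(-539792) + 2168282/686453)/4 = (1475383*(-1/539792) + 2168282/686453)/4 = (-1475383/539792 + 2168282/686453)/4 = (¼)*(157640190845/370541837776) = 157640190845/1482167351104 ≈ 0.10636)
O - E(-1008, 122 + R) = 157640190845/1482167351104 - (-2)*(-1008) = 157640190845/1482167351104 - 1*2016 = 157640190845/1482167351104 - 2016 = -2987891739634819/1482167351104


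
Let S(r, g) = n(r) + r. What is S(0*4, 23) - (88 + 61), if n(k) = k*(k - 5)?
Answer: -149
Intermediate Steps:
n(k) = k*(-5 + k)
S(r, g) = r + r*(-5 + r) (S(r, g) = r*(-5 + r) + r = r + r*(-5 + r))
S(0*4, 23) - (88 + 61) = (0*4)*(-4 + 0*4) - (88 + 61) = 0*(-4 + 0) - 1*149 = 0*(-4) - 149 = 0 - 149 = -149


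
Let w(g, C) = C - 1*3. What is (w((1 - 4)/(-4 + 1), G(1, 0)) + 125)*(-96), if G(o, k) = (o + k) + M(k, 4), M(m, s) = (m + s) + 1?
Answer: -12288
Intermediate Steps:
M(m, s) = 1 + m + s
G(o, k) = 5 + o + 2*k (G(o, k) = (o + k) + (1 + k + 4) = (k + o) + (5 + k) = 5 + o + 2*k)
w(g, C) = -3 + C (w(g, C) = C - 3 = -3 + C)
(w((1 - 4)/(-4 + 1), G(1, 0)) + 125)*(-96) = ((-3 + (5 + 1 + 2*0)) + 125)*(-96) = ((-3 + (5 + 1 + 0)) + 125)*(-96) = ((-3 + 6) + 125)*(-96) = (3 + 125)*(-96) = 128*(-96) = -12288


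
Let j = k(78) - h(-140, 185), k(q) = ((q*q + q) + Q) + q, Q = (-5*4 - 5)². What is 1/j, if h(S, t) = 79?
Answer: 1/6786 ≈ 0.00014736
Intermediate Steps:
Q = 625 (Q = (-20 - 5)² = (-25)² = 625)
k(q) = 625 + q² + 2*q (k(q) = ((q*q + q) + 625) + q = ((q² + q) + 625) + q = ((q + q²) + 625) + q = (625 + q + q²) + q = 625 + q² + 2*q)
j = 6786 (j = (625 + 78² + 2*78) - 1*79 = (625 + 6084 + 156) - 79 = 6865 - 79 = 6786)
1/j = 1/6786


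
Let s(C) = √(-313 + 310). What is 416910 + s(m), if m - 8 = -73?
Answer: 416910 + I*√3 ≈ 4.1691e+5 + 1.732*I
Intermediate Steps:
m = -65 (m = 8 - 73 = -65)
s(C) = I*√3 (s(C) = √(-3) = I*√3)
416910 + s(m) = 416910 + I*√3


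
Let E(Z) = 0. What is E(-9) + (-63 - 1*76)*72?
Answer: -10008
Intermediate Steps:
E(-9) + (-63 - 1*76)*72 = 0 + (-63 - 1*76)*72 = 0 + (-63 - 76)*72 = 0 - 139*72 = 0 - 10008 = -10008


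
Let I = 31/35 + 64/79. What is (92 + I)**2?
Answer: 67116746761/7645225 ≈ 8778.9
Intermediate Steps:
I = 4689/2765 (I = 31*(1/35) + 64*(1/79) = 31/35 + 64/79 = 4689/2765 ≈ 1.6958)
(92 + I)**2 = (92 + 4689/2765)**2 = (259069/2765)**2 = 67116746761/7645225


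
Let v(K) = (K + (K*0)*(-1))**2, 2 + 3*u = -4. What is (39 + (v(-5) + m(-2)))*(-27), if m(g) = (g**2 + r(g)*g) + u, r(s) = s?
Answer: -1890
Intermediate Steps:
u = -2 (u = -2/3 + (1/3)*(-4) = -2/3 - 4/3 = -2)
m(g) = -2 + 2*g**2 (m(g) = (g**2 + g*g) - 2 = (g**2 + g**2) - 2 = 2*g**2 - 2 = -2 + 2*g**2)
v(K) = K**2 (v(K) = (K + 0*(-1))**2 = (K + 0)**2 = K**2)
(39 + (v(-5) + m(-2)))*(-27) = (39 + ((-5)**2 + (-2 + 2*(-2)**2)))*(-27) = (39 + (25 + (-2 + 2*4)))*(-27) = (39 + (25 + (-2 + 8)))*(-27) = (39 + (25 + 6))*(-27) = (39 + 31)*(-27) = 70*(-27) = -1890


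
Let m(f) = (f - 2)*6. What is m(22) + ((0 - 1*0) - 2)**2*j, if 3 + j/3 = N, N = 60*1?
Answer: 804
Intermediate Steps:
m(f) = -12 + 6*f (m(f) = (-2 + f)*6 = -12 + 6*f)
N = 60
j = 171 (j = -9 + 3*60 = -9 + 180 = 171)
m(22) + ((0 - 1*0) - 2)**2*j = (-12 + 6*22) + ((0 - 1*0) - 2)**2*171 = (-12 + 132) + ((0 + 0) - 2)**2*171 = 120 + (0 - 2)**2*171 = 120 + (-2)**2*171 = 120 + 4*171 = 120 + 684 = 804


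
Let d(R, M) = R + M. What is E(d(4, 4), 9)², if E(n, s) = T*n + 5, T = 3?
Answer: 841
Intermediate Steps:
d(R, M) = M + R
E(n, s) = 5 + 3*n (E(n, s) = 3*n + 5 = 5 + 3*n)
E(d(4, 4), 9)² = (5 + 3*(4 + 4))² = (5 + 3*8)² = (5 + 24)² = 29² = 841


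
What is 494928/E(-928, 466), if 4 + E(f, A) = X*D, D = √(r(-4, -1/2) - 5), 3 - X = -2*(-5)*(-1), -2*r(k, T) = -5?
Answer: -3959424/877 - 6434064*I*√10/877 ≈ -4514.7 - 23200.0*I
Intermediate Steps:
r(k, T) = 5/2 (r(k, T) = -½*(-5) = 5/2)
X = 13 (X = 3 - (-2*(-5))*(-1) = 3 - 10*(-1) = 3 - 1*(-10) = 3 + 10 = 13)
D = I*√10/2 (D = √(5/2 - 5) = √(-5/2) = I*√10/2 ≈ 1.5811*I)
E(f, A) = -4 + 13*I*√10/2 (E(f, A) = -4 + 13*(I*√10/2) = -4 + 13*I*√10/2)
494928/E(-928, 466) = 494928/(-4 + 13*I*√10/2)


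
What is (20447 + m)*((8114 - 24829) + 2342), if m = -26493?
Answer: 86899158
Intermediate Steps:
(20447 + m)*((8114 - 24829) + 2342) = (20447 - 26493)*((8114 - 24829) + 2342) = -6046*(-16715 + 2342) = -6046*(-14373) = 86899158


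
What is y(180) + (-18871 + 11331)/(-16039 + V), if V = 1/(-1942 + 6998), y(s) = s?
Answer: 14634895180/81093183 ≈ 180.47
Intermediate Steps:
V = 1/5056 ≈ 0.00019778
y(180) + (-18871 + 11331)/(-16039 + V) = 180 + (-18871 + 11331)/(-16039 + 1/5056) = 180 - 7540/(-81093183/5056) = 180 - 7540*(-5056/81093183) = 180 + 38122240/81093183 = 14634895180/81093183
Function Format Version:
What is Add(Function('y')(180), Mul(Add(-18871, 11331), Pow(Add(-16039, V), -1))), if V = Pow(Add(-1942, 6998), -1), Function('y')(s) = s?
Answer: Rational(14634895180, 81093183) ≈ 180.47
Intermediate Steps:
V = Rational(1, 5056) (V = Pow(5056, -1) = Rational(1, 5056) ≈ 0.00019778)
Add(Function('y')(180), Mul(Add(-18871, 11331), Pow(Add(-16039, V), -1))) = Add(180, Mul(Add(-18871, 11331), Pow(Add(-16039, Rational(1, 5056)), -1))) = Add(180, Mul(-7540, Pow(Rational(-81093183, 5056), -1))) = Add(180, Mul(-7540, Rational(-5056, 81093183))) = Add(180, Rational(38122240, 81093183)) = Rational(14634895180, 81093183)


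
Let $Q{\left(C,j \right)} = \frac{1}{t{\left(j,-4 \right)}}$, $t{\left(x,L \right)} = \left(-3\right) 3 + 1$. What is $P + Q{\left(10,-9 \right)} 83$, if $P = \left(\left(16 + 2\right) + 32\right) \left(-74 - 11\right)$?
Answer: $- \frac{34083}{8} \approx -4260.4$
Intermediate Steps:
$t{\left(x,L \right)} = -8$ ($t{\left(x,L \right)} = -9 + 1 = -8$)
$P = -4250$ ($P = \left(18 + 32\right) \left(-85\right) = 50 \left(-85\right) = -4250$)
$Q{\left(C,j \right)} = - \frac{1}{8}$ ($Q{\left(C,j \right)} = \frac{1}{-8} = - \frac{1}{8}$)
$P + Q{\left(10,-9 \right)} 83 = -4250 - \frac{83}{8} = - \frac{34083}{8}$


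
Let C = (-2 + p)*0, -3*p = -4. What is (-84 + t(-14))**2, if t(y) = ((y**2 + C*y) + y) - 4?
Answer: 8836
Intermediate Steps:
p = 4/3 (p = -1/3*(-4) = 4/3 ≈ 1.3333)
C = 0 (C = (-2 + 4/3)*0 = -2/3*0 = 0)
t(y) = -4 + y + y**2 (t(y) = ((y**2 + 0*y) + y) - 4 = ((y**2 + 0) + y) - 4 = (y**2 + y) - 4 = (y + y**2) - 4 = -4 + y + y**2)
(-84 + t(-14))**2 = (-84 + (-4 - 14 + (-14)**2))**2 = (-84 + (-4 - 14 + 196))**2 = (-84 + 178)**2 = 94**2 = 8836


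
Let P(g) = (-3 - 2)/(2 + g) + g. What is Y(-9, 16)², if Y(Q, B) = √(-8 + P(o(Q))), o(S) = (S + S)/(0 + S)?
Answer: -29/4 ≈ -7.2500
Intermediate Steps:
o(S) = 2 (o(S) = (2*S)/S = 2)
P(g) = g - 5/(2 + g) (P(g) = -5/(2 + g) + g = g - 5/(2 + g))
Y(Q, B) = I*√29/2 (Y(Q, B) = √(-8 + (-5 + 2² + 2*2)/(2 + 2)) = √(-8 + (-5 + 4 + 4)/4) = √(-8 + (¼)*3) = √(-8 + ¾) = √(-29/4) = I*√29/2)
Y(-9, 16)² = (I*√29/2)² = -29/4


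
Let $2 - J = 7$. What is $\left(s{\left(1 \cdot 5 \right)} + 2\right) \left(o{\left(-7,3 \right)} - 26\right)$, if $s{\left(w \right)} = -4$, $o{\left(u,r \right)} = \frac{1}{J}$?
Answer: $\frac{262}{5} \approx 52.4$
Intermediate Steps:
$J = -5$ ($J = 2 - 7 = -5$)
$o{\left(u,r \right)} = - \frac{1}{5}$ ($o{\left(u,r \right)} = \frac{1}{-5} = - \frac{1}{5}$)
$\left(s{\left(1 \cdot 5 \right)} + 2\right) \left(o{\left(-7,3 \right)} - 26\right) = \left(-4 + 2\right) \left(- \frac{1}{5} - 26\right) = \left(-2\right) \left(- \frac{131}{5}\right) = \frac{262}{5}$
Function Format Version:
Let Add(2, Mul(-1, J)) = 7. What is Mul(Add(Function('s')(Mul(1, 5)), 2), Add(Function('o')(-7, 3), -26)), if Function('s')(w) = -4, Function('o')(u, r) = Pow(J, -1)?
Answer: Rational(262, 5) ≈ 52.400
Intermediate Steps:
J = -5 (J = Add(2, Mul(-1, 7)) = Add(2, -7) = -5)
Function('o')(u, r) = Rational(-1, 5) (Function('o')(u, r) = Pow(-5, -1) = Rational(-1, 5))
Mul(Add(Function('s')(Mul(1, 5)), 2), Add(Function('o')(-7, 3), -26)) = Mul(Add(-4, 2), Add(Rational(-1, 5), -26)) = Mul(-2, Rational(-131, 5)) = Rational(262, 5)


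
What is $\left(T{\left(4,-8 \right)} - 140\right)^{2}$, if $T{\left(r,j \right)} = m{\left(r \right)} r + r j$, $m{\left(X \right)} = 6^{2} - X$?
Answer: $1936$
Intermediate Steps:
$m{\left(X \right)} = 36 - X$
$T{\left(r,j \right)} = j r + r \left(36 - r\right)$ ($T{\left(r,j \right)} = \left(36 - r\right) r + r j = r \left(36 - r\right) + j r = j r + r \left(36 - r\right)$)
$\left(T{\left(4,-8 \right)} - 140\right)^{2} = \left(4 \left(36 - 8 - 4\right) - 140\right)^{2} = \left(4 \cdot 24 - 140\right)^{2} = \left(96 - 140\right)^{2} = \left(-44\right)^{2} = 1936$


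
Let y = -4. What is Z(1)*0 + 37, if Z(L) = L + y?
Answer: 37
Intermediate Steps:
Z(L) = -4 + L (Z(L) = L - 4 = -4 + L)
Z(1)*0 + 37 = (-4 + 1)*0 + 37 = -3*0 + 37 = 0 + 37 = 37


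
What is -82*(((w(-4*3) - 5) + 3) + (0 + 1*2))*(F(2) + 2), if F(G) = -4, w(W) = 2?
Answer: 328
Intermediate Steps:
-82*(((w(-4*3) - 5) + 3) + (0 + 1*2))*(F(2) + 2) = -82*(((2 - 5) + 3) + (0 + 1*2))*(-4 + 2) = -82*((-3 + 3) + (0 + 2))*(-2) = -82*(0 + 2)*(-2) = -164*(-2) = -82*(-4) = 328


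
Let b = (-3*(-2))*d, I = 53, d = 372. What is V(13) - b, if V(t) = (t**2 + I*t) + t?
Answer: -1361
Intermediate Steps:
b = 2232 (b = -3*(-2)*372 = 6*372 = 2232)
V(t) = t**2 + 54*t (V(t) = (t**2 + 53*t) + t = t**2 + 54*t)
V(13) - b = 13*(54 + 13) - 1*2232 = 13*67 - 2232 = 871 - 2232 = -1361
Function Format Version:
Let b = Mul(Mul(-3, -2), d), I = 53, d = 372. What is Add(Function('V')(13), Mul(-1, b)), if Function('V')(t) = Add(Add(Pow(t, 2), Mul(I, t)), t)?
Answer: -1361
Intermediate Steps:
b = 2232 (b = Mul(Mul(-3, -2), 372) = Mul(6, 372) = 2232)
Function('V')(t) = Add(Pow(t, 2), Mul(54, t)) (Function('V')(t) = Add(Add(Pow(t, 2), Mul(53, t)), t) = Add(Pow(t, 2), Mul(54, t)))
Add(Function('V')(13), Mul(-1, b)) = Add(Mul(13, Add(54, 13)), Mul(-1, 2232)) = Add(Mul(13, 67), -2232) = Add(871, -2232) = -1361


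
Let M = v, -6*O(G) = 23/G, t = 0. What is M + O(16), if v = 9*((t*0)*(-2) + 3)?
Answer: 2569/96 ≈ 26.760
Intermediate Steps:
O(G) = -23/(6*G)
v = 27 (v = 9*((0*0)*(-2) + 3) = 9*(0*(-2) + 3) = 9*(0 + 3) = 9*3 = 27)
M = 27
M + O(16) = 27 - 23/6/16 = 27 - 23/6*1/16 = 27 - 23/96 = 2569/96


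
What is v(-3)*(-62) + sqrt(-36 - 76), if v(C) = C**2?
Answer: -558 + 4*I*sqrt(7) ≈ -558.0 + 10.583*I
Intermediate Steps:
v(-3)*(-62) + sqrt(-36 - 76) = (-3)**2*(-62) + sqrt(-36 - 76) = 9*(-62) + sqrt(-112) = -558 + 4*I*sqrt(7)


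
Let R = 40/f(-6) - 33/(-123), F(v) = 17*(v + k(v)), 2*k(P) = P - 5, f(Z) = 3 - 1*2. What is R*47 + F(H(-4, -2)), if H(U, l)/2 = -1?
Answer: 147527/82 ≈ 1799.1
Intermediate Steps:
H(U, l) = -2 (H(U, l) = 2*(-1) = -2)
f(Z) = 1 (f(Z) = 3 - 2 = 1)
k(P) = -5/2 + P/2 (k(P) = (P - 5)/2 = (-5 + P)/2 = -5/2 + P/2)
F(v) = -85/2 + 51*v/2 (F(v) = 17*(v + (-5/2 + v/2)) = 17*(-5/2 + 3*v/2) = -85/2 + 51*v/2)
R = 1651/41 (R = 40/1 - 33/(-123) = 40*1 - 33*(-1/123) = 40 + 11/41 = 1651/41 ≈ 40.268)
R*47 + F(H(-4, -2)) = (1651/41)*47 + (-85/2 + (51/2)*(-2)) = 77597/41 + (-85/2 - 51) = 77597/41 - 187/2 = 147527/82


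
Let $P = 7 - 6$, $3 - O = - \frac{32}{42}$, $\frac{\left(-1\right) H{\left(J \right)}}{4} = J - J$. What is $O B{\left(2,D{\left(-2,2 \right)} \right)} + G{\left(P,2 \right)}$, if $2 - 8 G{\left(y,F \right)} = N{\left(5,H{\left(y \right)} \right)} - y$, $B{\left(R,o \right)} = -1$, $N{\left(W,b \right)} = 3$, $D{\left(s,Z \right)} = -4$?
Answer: $- \frac{79}{21} \approx -3.7619$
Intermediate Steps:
$H{\left(J \right)} = 0$ ($H{\left(J \right)} = - 4 \left(J - J\right) = \left(-4\right) 0 = 0$)
$O = \frac{79}{21}$ ($O = 3 - - \frac{32}{42} = 3 - \left(-32\right) \frac{1}{42} = 3 - - \frac{16}{21} = 3 + \frac{16}{21} = \frac{79}{21} \approx 3.7619$)
$P = 1$
$G{\left(y,F \right)} = - \frac{1}{8} + \frac{y}{8}$ ($G{\left(y,F \right)} = \frac{1}{4} - \frac{3 - y}{8} = \frac{1}{4} + \left(- \frac{3}{8} + \frac{y}{8}\right) = - \frac{1}{8} + \frac{y}{8}$)
$O B{\left(2,D{\left(-2,2 \right)} \right)} + G{\left(P,2 \right)} = \frac{79}{21} \left(-1\right) + \left(- \frac{1}{8} + \frac{1}{8} \cdot 1\right) = - \frac{79}{21} + \left(- \frac{1}{8} + \frac{1}{8}\right) = - \frac{79}{21} + 0 = - \frac{79}{21}$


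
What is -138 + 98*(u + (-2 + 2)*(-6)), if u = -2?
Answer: -334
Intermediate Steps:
-138 + 98*(u + (-2 + 2)*(-6)) = -138 + 98*(-2 + (-2 + 2)*(-6)) = -138 + 98*(-2 + 0*(-6)) = -138 + 98*(-2 + 0) = -138 + 98*(-2) = -138 - 196 = -334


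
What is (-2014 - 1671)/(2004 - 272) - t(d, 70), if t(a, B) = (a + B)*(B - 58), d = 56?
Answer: -2622469/1732 ≈ -1514.1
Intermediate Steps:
t(a, B) = (-58 + B)*(B + a) (t(a, B) = (B + a)*(-58 + B) = (-58 + B)*(B + a))
(-2014 - 1671)/(2004 - 272) - t(d, 70) = (-2014 - 1671)/(2004 - 272) - (70**2 - 58*70 - 58*56 + 70*56) = -3685/1732 - (4900 - 4060 - 3248 + 3920) = -3685*1/1732 - 1*1512 = -3685/1732 - 1512 = -2622469/1732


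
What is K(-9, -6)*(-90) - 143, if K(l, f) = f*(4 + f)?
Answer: -1223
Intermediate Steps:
K(-9, -6)*(-90) - 143 = -6*(4 - 6)*(-90) - 143 = -6*(-2)*(-90) - 143 = 12*(-90) - 143 = -1080 - 143 = -1223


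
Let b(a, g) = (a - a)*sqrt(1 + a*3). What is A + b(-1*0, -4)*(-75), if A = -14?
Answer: -14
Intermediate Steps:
b(a, g) = 0 (b(a, g) = 0*sqrt(1 + 3*a) = 0)
A + b(-1*0, -4)*(-75) = -14 + 0*(-75) = -14 + 0 = -14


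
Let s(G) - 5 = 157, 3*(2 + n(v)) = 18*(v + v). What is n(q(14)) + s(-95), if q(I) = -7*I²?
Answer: -16304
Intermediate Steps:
n(v) = -2 + 12*v (n(v) = -2 + (18*(v + v))/3 = -2 + (18*(2*v))/3 = -2 + (36*v)/3 = -2 + 12*v)
s(G) = 162 (s(G) = 5 + 157 = 162)
n(q(14)) + s(-95) = (-2 + 12*(-7*14²)) + 162 = (-2 + 12*(-7*196)) + 162 = (-2 + 12*(-1372)) + 162 = (-2 - 16464) + 162 = -16466 + 162 = -16304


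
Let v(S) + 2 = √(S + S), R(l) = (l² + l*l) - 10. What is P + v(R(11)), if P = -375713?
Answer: -375715 + 4*√29 ≈ -3.7569e+5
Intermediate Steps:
R(l) = -10 + 2*l² (R(l) = (l² + l²) - 10 = 2*l² - 10 = -10 + 2*l²)
v(S) = -2 + √2*√S (v(S) = -2 + √(S + S) = -2 + √(2*S) = -2 + √2*√S)
P + v(R(11)) = -375713 + (-2 + √2*√(-10 + 2*11²)) = -375713 + (-2 + √2*√(-10 + 2*121)) = -375713 + (-2 + √2*√(-10 + 242)) = -375713 + (-2 + √2*√232) = -375713 + (-2 + √2*(2*√58)) = -375713 + (-2 + 4*√29) = -375715 + 4*√29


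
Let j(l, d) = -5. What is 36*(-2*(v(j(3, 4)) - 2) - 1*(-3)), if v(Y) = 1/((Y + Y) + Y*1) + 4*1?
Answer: -156/5 ≈ -31.200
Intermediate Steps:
v(Y) = 4 + 1/(3*Y) (v(Y) = 1/(2*Y + Y) + 4 = 1/(3*Y) + 4 = 4 + 1/(3*Y))
36*(-2*(v(j(3, 4)) - 2) - 1*(-3)) = 36*(-2*((4 + (⅓)/(-5)) - 2) - 1*(-3)) = 36*(-2*((4 + (⅓)*(-⅕)) - 2) + 3) = 36*(-2*((4 - 1/15) - 2) + 3) = 36*(-2*(59/15 - 2) + 3) = 36*(-2*29/15 + 3) = 36*(-58/15 + 3) = 36*(-13/15) = -156/5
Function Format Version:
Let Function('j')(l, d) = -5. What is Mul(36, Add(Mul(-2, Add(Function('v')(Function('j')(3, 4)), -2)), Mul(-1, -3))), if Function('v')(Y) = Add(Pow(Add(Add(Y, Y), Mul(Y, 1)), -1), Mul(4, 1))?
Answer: Rational(-156, 5) ≈ -31.200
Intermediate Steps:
Function('v')(Y) = Add(4, Mul(Rational(1, 3), Pow(Y, -1))) (Function('v')(Y) = Add(Pow(Add(Mul(2, Y), Y), -1), 4) = Add(Pow(Mul(3, Y), -1), 4) = Add(Mul(Rational(1, 3), Pow(Y, -1)), 4) = Add(4, Mul(Rational(1, 3), Pow(Y, -1))))
Mul(36, Add(Mul(-2, Add(Function('v')(Function('j')(3, 4)), -2)), Mul(-1, -3))) = Mul(36, Add(Mul(-2, Add(Add(4, Mul(Rational(1, 3), Pow(-5, -1))), -2)), Mul(-1, -3))) = Mul(36, Add(Mul(-2, Add(Add(4, Mul(Rational(1, 3), Rational(-1, 5))), -2)), 3)) = Mul(36, Add(Mul(-2, Add(Add(4, Rational(-1, 15)), -2)), 3)) = Mul(36, Add(Mul(-2, Add(Rational(59, 15), -2)), 3)) = Mul(36, Add(Mul(-2, Rational(29, 15)), 3)) = Mul(36, Add(Rational(-58, 15), 3)) = Mul(36, Rational(-13, 15)) = Rational(-156, 5)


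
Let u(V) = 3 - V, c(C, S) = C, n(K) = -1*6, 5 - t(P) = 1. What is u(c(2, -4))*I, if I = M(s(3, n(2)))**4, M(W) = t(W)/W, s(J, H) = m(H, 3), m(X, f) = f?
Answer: 256/81 ≈ 3.1605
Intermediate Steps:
t(P) = 4 (t(P) = 5 - 1*1 = 5 - 1 = 4)
n(K) = -6
s(J, H) = 3
M(W) = 4/W
I = 256/81 (I = (4/3)**4 = 256/81 ≈ 3.1605)
u(c(2, -4))*I = (3 - 1*2)*(256/81) = (3 - 2)*(256/81) = 1*(256/81) = 256/81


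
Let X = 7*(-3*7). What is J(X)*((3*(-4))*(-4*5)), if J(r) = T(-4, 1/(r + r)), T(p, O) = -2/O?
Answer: 141120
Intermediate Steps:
X = -147 (X = 7*(-21) = -147)
J(r) = -4*r
J(X)*((3*(-4))*(-4*5)) = (-4*(-147))*((3*(-4))*(-4*5)) = 588*(-12*(-20)) = 588*240 = 141120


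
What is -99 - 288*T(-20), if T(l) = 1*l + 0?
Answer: 5661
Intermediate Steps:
T(l) = l (T(l) = l + 0 = l)
-99 - 288*T(-20) = -99 - 288*(-20) = -99 + 5760 = 5661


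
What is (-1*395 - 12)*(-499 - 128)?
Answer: 255189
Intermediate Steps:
(-1*395 - 12)*(-499 - 128) = (-395 - 12)*(-627) = -407*(-627) = 255189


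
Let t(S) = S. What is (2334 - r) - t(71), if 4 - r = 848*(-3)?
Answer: -285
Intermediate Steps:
r = 2548 (r = 4 - 848*(-3) = 4 - 1*(-2544) = 4 + 2544 = 2548)
(2334 - r) - t(71) = (2334 - 1*2548) - 1*71 = (2334 - 2548) - 71 = -214 - 71 = -285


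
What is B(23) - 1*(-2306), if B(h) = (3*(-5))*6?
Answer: 2216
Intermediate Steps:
B(h) = -90 (B(h) = -15*6 = -90)
B(23) - 1*(-2306) = -90 - 1*(-2306) = -90 + 2306 = 2216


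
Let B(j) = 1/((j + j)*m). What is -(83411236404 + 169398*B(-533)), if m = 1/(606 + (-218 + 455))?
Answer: -44458117602075/533 ≈ -8.3411e+10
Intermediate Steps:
m = 1/843 (m = 1/(606 + 237) = 1/843 ≈ 0.0011862)
B(j) = 843/(2*j) (B(j) = 1/((j + j)*(1/843)) = 843/(2*j))
-(83411236404 + 169398*B(-533)) = -169398/(1/(492398 + (843/2)/(-533))) = -169398/(1/(492398 + (843/2)*(-1/533))) = -169398/(1/(492398 - 843/1066)) = -169398/(1/(524895425/1066)) = -169398/1066/524895425 = -169398*524895425/1066 = -44458117602075/533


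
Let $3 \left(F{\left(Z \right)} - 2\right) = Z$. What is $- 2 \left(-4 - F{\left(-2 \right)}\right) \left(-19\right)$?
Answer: $- \frac{608}{3} \approx -202.67$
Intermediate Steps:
$F{\left(Z \right)} = 2 + \frac{Z}{3}$
$- 2 \left(-4 - F{\left(-2 \right)}\right) \left(-19\right) = - 2 \left(-4 - \left(2 + \frac{1}{3} \left(-2\right)\right)\right) \left(-19\right) = - 2 \left(-4 - \left(2 - \frac{2}{3}\right)\right) \left(-19\right) = - 2 \left(-4 - \frac{4}{3}\right) \left(-19\right) = \left(-2\right) \left(- \frac{16}{3}\right) \left(-19\right) = \frac{32}{3} \left(-19\right) = - \frac{608}{3}$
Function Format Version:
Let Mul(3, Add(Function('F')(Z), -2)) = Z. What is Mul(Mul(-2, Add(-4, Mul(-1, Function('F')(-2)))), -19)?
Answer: Rational(-608, 3) ≈ -202.67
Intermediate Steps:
Function('F')(Z) = Add(2, Mul(Rational(1, 3), Z))
Mul(Mul(-2, Add(-4, Mul(-1, Function('F')(-2)))), -19) = Mul(Mul(-2, Add(-4, Mul(-1, Add(2, Mul(Rational(1, 3), -2))))), -19) = Mul(Mul(-2, Add(-4, Mul(-1, Add(2, Rational(-2, 3))))), -19) = Mul(Mul(-2, Add(-4, Mul(-1, Rational(4, 3)))), -19) = Mul(Mul(-2, Add(-4, Rational(-4, 3))), -19) = Mul(Mul(-2, Rational(-16, 3)), -19) = Mul(Rational(32, 3), -19) = Rational(-608, 3)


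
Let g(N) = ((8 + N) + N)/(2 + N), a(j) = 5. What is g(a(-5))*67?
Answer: 1206/7 ≈ 172.29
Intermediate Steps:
g(N) = (8 + 2*N)/(2 + N)
g(a(-5))*67 = (2*(4 + 5)/(2 + 5))*67 = (2*9/7)*67 = (2*(1/7)*9)*67 = (18/7)*67 = 1206/7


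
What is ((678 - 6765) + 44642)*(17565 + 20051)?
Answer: 1450284880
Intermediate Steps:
((678 - 6765) + 44642)*(17565 + 20051) = (-6087 + 44642)*37616 = 38555*37616 = 1450284880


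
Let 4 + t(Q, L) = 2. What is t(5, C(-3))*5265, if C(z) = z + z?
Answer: -10530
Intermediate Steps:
C(z) = 2*z
t(Q, L) = -2 (t(Q, L) = -4 + 2 = -2)
t(5, C(-3))*5265 = -2*5265 = -10530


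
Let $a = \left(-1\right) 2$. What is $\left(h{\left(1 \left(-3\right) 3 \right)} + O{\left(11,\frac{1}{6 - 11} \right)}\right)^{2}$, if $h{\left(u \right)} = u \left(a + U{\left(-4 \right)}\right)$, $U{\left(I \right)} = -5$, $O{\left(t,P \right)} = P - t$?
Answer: $\frac{67081}{25} \approx 2683.2$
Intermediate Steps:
$a = -2$
$h{\left(u \right)} = - 7 u$ ($h{\left(u \right)} = u \left(-2 - 5\right) = u \left(-7\right) = - 7 u$)
$\left(h{\left(1 \left(-3\right) 3 \right)} + O{\left(11,\frac{1}{6 - 11} \right)}\right)^{2} = \left(- 7 \cdot 1 \left(-3\right) 3 + \left(\frac{1}{6 - 11} - 11\right)\right)^{2} = \left(- 7 \left(\left(-3\right) 3\right) - \left(11 - \frac{1}{-5}\right)\right)^{2} = \left(\left(-7\right) \left(-9\right) - \frac{56}{5}\right)^{2} = \left(63 - \frac{56}{5}\right)^{2} = \left(\frac{259}{5}\right)^{2} = \frac{67081}{25}$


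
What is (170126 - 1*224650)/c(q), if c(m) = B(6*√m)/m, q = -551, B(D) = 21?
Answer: 30042724/21 ≈ 1.4306e+6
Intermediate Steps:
c(m) = 21/m
(170126 - 1*224650)/c(q) = (170126 - 1*224650)/((21/(-551))) = (170126 - 224650)/((21*(-1/551))) = -54524/(-21/551) = -54524*(-551/21) = 30042724/21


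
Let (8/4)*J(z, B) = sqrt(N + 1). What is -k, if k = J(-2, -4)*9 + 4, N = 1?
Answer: -4 - 9*sqrt(2)/2 ≈ -10.364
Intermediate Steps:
J(z, B) = sqrt(2)/2 (J(z, B) = sqrt(1 + 1)/2 = sqrt(2)/2)
k = 4 + 9*sqrt(2)/2 (k = (sqrt(2)/2)*9 + 4 = 9*sqrt(2)/2 + 4 = 4 + 9*sqrt(2)/2 ≈ 10.364)
-k = -(4 + 9*sqrt(2)/2) = -4 - 9*sqrt(2)/2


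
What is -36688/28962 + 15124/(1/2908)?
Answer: 636882934408/14481 ≈ 4.3981e+7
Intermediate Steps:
-36688/28962 + 15124/(1/2908) = -36688*1/28962 + 15124/(1/2908) = -18344/14481 + 15124*2908 = -18344/14481 + 43980592 = 636882934408/14481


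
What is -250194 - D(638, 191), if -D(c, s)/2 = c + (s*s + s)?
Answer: -175574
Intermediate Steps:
D(c, s) = -2*c - 2*s - 2*s**2 (D(c, s) = -2*(c + (s*s + s)) = -2*(c + (s**2 + s)) = -2*(c + (s + s**2)) = -2*(c + s + s**2) = -2*c - 2*s - 2*s**2)
-250194 - D(638, 191) = -250194 - (-2*638 - 2*191 - 2*191**2) = -250194 - (-1276 - 382 - 2*36481) = -250194 - (-1276 - 382 - 72962) = -250194 - 1*(-74620) = -250194 + 74620 = -175574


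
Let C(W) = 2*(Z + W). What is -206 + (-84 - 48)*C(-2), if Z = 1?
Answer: 58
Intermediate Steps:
C(W) = 2 + 2*W (C(W) = 2*(1 + W) = 2 + 2*W)
-206 + (-84 - 48)*C(-2) = -206 + (-84 - 48)*(2 + 2*(-2)) = -206 - 132*(2 - 4) = -206 - 132*(-2) = -206 + 264 = 58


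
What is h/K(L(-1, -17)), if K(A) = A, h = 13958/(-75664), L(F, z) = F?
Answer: 6979/37832 ≈ 0.18447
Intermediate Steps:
h = -6979/37832 (h = 13958*(-1/75664) = -6979/37832 ≈ -0.18447)
h/K(L(-1, -17)) = -6979/37832/(-1) = -6979/37832*(-1) = 6979/37832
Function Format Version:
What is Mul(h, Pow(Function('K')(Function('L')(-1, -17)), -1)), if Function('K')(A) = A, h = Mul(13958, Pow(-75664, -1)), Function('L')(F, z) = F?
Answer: Rational(6979, 37832) ≈ 0.18447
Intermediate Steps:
h = Rational(-6979, 37832) (h = Mul(13958, Rational(-1, 75664)) = Rational(-6979, 37832) ≈ -0.18447)
Mul(h, Pow(Function('K')(Function('L')(-1, -17)), -1)) = Mul(Rational(-6979, 37832), Pow(-1, -1)) = Mul(Rational(-6979, 37832), -1) = Rational(6979, 37832)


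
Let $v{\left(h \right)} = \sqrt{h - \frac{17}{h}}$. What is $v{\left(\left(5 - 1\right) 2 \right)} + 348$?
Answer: $348 + \frac{\sqrt{94}}{4} \approx 350.42$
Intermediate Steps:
$v{\left(\left(5 - 1\right) 2 \right)} + 348 = \sqrt{\left(5 - 1\right) 2 - \frac{17}{\left(5 - 1\right) 2}} + 348 = \sqrt{4 \cdot 2 - \frac{17}{4 \cdot 2}} + 348 = \sqrt{8 - \frac{17}{8}} + 348 = \sqrt{\frac{47}{8}} + 348 = \frac{\sqrt{94}}{4} + 348 = 348 + \frac{\sqrt{94}}{4}$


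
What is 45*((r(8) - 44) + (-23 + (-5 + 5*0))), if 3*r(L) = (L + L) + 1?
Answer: -2985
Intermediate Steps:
r(L) = ⅓ + 2*L/3 (r(L) = ((L + L) + 1)/3 = (2*L + 1)/3 = (1 + 2*L)/3 = ⅓ + 2*L/3)
45*((r(8) - 44) + (-23 + (-5 + 5*0))) = 45*(((⅓ + (⅔)*8) - 44) + (-23 + (-5 + 5*0))) = 45*(((⅓ + 16/3) - 44) + (-23 + (-5 + 0))) = 45*((17/3 - 44) + (-23 - 5)) = 45*(-115/3 - 28) = 45*(-199/3) = -2985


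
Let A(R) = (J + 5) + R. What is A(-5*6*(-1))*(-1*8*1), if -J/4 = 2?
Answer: -216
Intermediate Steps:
J = -8 (J = -4*2 = -8)
A(R) = -3 + R (A(R) = (-8 + 5) + R = -3 + R)
A(-5*6*(-1))*(-1*8*1) = (-3 - 5*6*(-1))*(-1*8*1) = (-3 - 30*(-1))*(-8*1) = (-3 + 30)*(-8) = 27*(-8) = -216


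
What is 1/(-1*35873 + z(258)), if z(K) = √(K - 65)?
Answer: -35873/1286871936 - √193/1286871936 ≈ -2.7887e-5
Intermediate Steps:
z(K) = √(-65 + K)
1/(-1*35873 + z(258)) = 1/(-1*35873 + √(-65 + 258)) = 1/(-35873 + √193)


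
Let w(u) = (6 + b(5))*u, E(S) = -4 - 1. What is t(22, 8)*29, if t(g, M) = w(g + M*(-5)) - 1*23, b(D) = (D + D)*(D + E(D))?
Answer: -3799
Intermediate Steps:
E(S) = -5
b(D) = 2*D*(-5 + D) (b(D) = (D + D)*(D - 5) = (2*D)*(-5 + D) = 2*D*(-5 + D))
w(u) = 6*u (w(u) = (6 + 2*5*(-5 + 5))*u = (6 + 2*5*0)*u = (6 + 0)*u = 6*u)
t(g, M) = -23 - 30*M + 6*g (t(g, M) = 6*(g + M*(-5)) - 1*23 = 6*(g - 5*M) - 23 = (-30*M + 6*g) - 23 = -23 - 30*M + 6*g)
t(22, 8)*29 = (-23 - 30*8 + 6*22)*29 = (-23 - 240 + 132)*29 = -131*29 = -3799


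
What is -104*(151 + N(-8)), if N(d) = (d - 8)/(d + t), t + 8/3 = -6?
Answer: -395096/25 ≈ -15804.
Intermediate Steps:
t = -26/3 (t = -8/3 - 6 = -26/3 ≈ -8.6667)
N(d) = (-8 + d)/(-26/3 + d) (N(d) = (d - 8)/(d - 26/3) = (-8 + d)/(-26/3 + d))
-104*(151 + N(-8)) = -104*(151 + 3*(-8 - 8)/(-26 + 3*(-8))) = -104*(151 + 3*(-16)/(-26 - 24)) = -104*(151 + 3*(-16)/(-50)) = -104*(151 + 3*(-1/50)*(-16)) = -104*(151 + 24/25) = -104*3799/25 = -395096/25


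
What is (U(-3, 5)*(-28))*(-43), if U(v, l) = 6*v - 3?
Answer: -25284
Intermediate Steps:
U(v, l) = -3 + 6*v
(U(-3, 5)*(-28))*(-43) = ((-3 + 6*(-3))*(-28))*(-43) = ((-3 - 18)*(-28))*(-43) = -21*(-28)*(-43) = 588*(-43) = -25284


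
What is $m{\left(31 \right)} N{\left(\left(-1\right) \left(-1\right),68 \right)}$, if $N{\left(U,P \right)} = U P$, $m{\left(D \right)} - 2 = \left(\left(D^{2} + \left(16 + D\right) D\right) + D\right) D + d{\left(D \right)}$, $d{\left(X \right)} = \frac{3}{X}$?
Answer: $\frac{160041672}{31} \approx 5.1626 \cdot 10^{6}$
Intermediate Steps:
$m{\left(D \right)} = 2 + \frac{3}{D} + D \left(D + D^{2} + D \left(16 + D\right)\right)$ ($m{\left(D \right)} = 2 + \left(\left(\left(D^{2} + \left(16 + D\right) D\right) + D\right) D + \frac{3}{D}\right) = 2 + \left(\left(\left(D^{2} + D \left(16 + D\right)\right) + D\right) D + \frac{3}{D}\right) = 2 + \left(\left(D + D^{2} + D \left(16 + D\right)\right) D + \frac{3}{D}\right) = 2 + \left(D \left(D + D^{2} + D \left(16 + D\right)\right) + \frac{3}{D}\right) = 2 + \left(\frac{3}{D} + D \left(D + D^{2} + D \left(16 + D\right)\right)\right) = 2 + \frac{3}{D} + D \left(D + D^{2} + D \left(16 + D\right)\right)$)
$N{\left(U,P \right)} = P U$
$m{\left(31 \right)} N{\left(\left(-1\right) \left(-1\right),68 \right)} = \left(2 + 2 \cdot 31^{3} + \frac{3}{31} + 17 \cdot 31^{2}\right) 68 \left(\left(-1\right) \left(-1\right)\right) = \left(2 + 2 \cdot 29791 + 3 \cdot \frac{1}{31} + 17 \cdot 961\right) 68 \cdot 1 = \left(2 + 59582 + \frac{3}{31} + 16337\right) 68 = \frac{2353554}{31} \cdot 68 = \frac{160041672}{31}$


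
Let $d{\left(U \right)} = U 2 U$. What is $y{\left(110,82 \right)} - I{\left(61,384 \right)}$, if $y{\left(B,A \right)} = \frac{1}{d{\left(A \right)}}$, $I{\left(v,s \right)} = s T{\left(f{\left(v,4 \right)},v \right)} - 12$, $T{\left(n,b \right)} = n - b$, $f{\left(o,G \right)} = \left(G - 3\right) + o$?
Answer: $- \frac{5002655}{13448} \approx -372.0$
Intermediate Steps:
$f{\left(o,G \right)} = -3 + G + o$ ($f{\left(o,G \right)} = \left(-3 + G\right) + o = -3 + G + o$)
$d{\left(U \right)} = 2 U^{2}$ ($d{\left(U \right)} = 2 U U = 2 U^{2}$)
$I{\left(v,s \right)} = -12 + s$ ($I{\left(v,s \right)} = s \left(\left(-3 + 4 + v\right) - v\right) - 12 = s \left(\left(1 + v\right) - v\right) - 12 = s 1 - 12 = s - 12 = -12 + s$)
$y{\left(B,A \right)} = \frac{1}{2 A^{2}}$
$y{\left(110,82 \right)} - I{\left(61,384 \right)} = \frac{1}{2 \cdot 6724} - \left(-12 + 384\right) = \frac{1}{2} \cdot \frac{1}{6724} - 372 = \frac{1}{13448} - 372 = - \frac{5002655}{13448}$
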